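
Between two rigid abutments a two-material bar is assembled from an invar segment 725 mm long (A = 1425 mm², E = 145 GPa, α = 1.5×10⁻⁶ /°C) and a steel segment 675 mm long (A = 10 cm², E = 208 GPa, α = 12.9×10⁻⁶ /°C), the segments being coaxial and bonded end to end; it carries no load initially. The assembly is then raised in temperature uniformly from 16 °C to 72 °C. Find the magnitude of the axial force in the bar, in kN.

P ≈ 81.2 kN (compressive)

Free thermal expansion of the whole bar: Σ αᵢΔT Lᵢ = 1.5×10⁻⁶×56×725 + 12.9×10⁻⁶×56×675 = 0.5485 mm.
The walls prevent any net length change, so an axial force P (same in every segment) develops. Compatibility: P · Σ Lᵢ/(AᵢEᵢ) = δ_free.
The series flexibility is Σ Lᵢ/(AᵢEᵢ) = 725/(1425×145×10³) + 675/(1000×208×10³) = 6.754×10⁻⁶ mm/N.
So P = 0.5485 / 6.754×10⁻⁶ = 81.21 kN, compressive.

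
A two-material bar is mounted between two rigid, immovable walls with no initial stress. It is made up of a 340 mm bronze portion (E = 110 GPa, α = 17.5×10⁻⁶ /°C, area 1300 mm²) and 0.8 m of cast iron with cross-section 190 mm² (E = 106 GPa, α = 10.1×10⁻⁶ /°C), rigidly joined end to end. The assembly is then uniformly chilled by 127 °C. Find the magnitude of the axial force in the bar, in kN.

With the walls removed the bar would change length by δ_free = Σ αᵢΔT Lᵢ = 17.5×10⁻⁶×127×340 + 10.1×10⁻⁶×127×800 = 1.782 mm.
Since the ends are fixed, an axial force P builds up, equal in every segment, with P · Σ Lᵢ/(AᵢEᵢ) = δ_free.
The series flexibility is Σ Lᵢ/(AᵢEᵢ) = 340/(1300×110×10³) + 800/(190×106×10³) = 4.21×10⁻⁵ mm/N.
So P = 1.782 / 4.21×10⁻⁵ = 42.32 kN, tensile.

P ≈ 42.3 kN (tensile)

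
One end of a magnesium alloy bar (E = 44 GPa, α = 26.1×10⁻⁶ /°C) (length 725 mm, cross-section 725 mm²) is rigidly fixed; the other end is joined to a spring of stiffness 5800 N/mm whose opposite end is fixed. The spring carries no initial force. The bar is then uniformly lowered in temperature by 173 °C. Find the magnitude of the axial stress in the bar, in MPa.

σ ≈ 23.1 MPa (tensile)

The unrestrained thermal change is αΔT L = 26.1×10⁻⁶ × 173 × 725 = 3.274 mm.
With a force P in the spring, the elastic change of the bar is PL/(AE) and that of the spring is P/k; compatibility requires their sum to equal δ_free.
P [ L/(AE) + 1/k ] = δ_free → P [ 725/(725×44×10³) + 1/(5800) ] = 3.274.
P = 3.274 / 0.0001951 = 16780 N.
σ = P/A = 16780/725 = 23.14 MPa.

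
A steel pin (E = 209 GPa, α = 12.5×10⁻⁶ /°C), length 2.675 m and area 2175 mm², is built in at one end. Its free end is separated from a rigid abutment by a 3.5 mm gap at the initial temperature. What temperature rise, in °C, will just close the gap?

Contact occurs when the free expansion equals the gap: αΔT L = 3.5 mm.
So ΔT = g/(αL) = 3.5/(12.5×10⁻⁶ × 2675) = 104.7 °C.

ΔT ≈ 105 °C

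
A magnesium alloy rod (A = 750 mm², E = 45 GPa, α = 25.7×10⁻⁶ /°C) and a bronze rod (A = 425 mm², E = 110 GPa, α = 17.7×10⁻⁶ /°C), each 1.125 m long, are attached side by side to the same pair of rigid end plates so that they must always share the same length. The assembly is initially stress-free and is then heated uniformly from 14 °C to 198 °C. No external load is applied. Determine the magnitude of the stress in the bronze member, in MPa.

σ ≈ 67.9 MPa (tensile)

Both members must finish at the same length. With the larger α, the magnesium alloy tends to over-expand; the plates restrain it, putting the magnesium alloy in compression and the bronze in tension. With no external load the two internal forces are equal and opposite, magnitude P.
Setting the final lengths equal and cancelling L: (α₁ − α₂)ΔT = P/(A₁E₁) + P/(A₂E₂).
|α₁ − α₂|·ΔT = 8×10⁻⁶ × 184 = 0.001472.
1/(A₁E₁) + 1/(A₂E₂) = 1/(750×45×10³) + 1/(425×110×10³) = 5.102×10⁻⁸ N⁻¹.
So P = 0.001472 / 5.102×10⁻⁸ = 28.85 kN.
σ_{bronze} = P/A₂ = 28850/425 = 67.89 MPa, tensile.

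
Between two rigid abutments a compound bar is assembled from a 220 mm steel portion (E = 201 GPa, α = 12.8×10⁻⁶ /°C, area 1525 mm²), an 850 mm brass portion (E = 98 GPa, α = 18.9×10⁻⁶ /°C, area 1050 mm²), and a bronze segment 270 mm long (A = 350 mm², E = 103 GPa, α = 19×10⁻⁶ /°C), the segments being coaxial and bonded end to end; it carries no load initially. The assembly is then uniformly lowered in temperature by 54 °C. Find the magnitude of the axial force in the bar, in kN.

With the walls removed the bar would change length by δ_free = Σ αᵢΔT Lᵢ = 12.8×10⁻⁶×54×220 + 18.9×10⁻⁶×54×850 + 19×10⁻⁶×54×270 = 1.297 mm.
The rigid supports impose zero overall length change; the single axial force P common to all segments must satisfy P Σ Lᵢ/(AᵢEᵢ) = δ_free.
Σ Lᵢ/(AᵢEᵢ) = 220/(1525×201×10³) + 850/(1050×98×10³) + 270/(350×103×10³) = 1.647×10⁻⁵ mm/N.
P = 1.297 / 1.647×10⁻⁵ = 78740 N = 78.74 kN, tensile.

P ≈ 78.7 kN (tensile)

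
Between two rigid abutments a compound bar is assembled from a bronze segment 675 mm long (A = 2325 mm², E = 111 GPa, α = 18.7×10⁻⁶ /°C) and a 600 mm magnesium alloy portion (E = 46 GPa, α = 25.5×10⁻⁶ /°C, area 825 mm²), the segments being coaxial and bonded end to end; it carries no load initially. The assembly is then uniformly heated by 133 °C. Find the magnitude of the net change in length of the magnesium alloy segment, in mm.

|ΔL| ≈ 1.15 mm

Free thermal expansion of the whole bar: Σ αᵢΔT Lᵢ = 18.7×10⁻⁶×133×675 + 25.5×10⁻⁶×133×600 = 3.714 mm.
The rigid supports impose zero overall length change; the single axial force P common to all segments must satisfy P Σ Lᵢ/(AᵢEᵢ) = δ_free.
The series flexibility is Σ Lᵢ/(AᵢEᵢ) = 675/(2325×111×10³) + 600/(825×46×10³) = 1.843×10⁻⁵ mm/N.
So P = 3.714 / 1.843×10⁻⁵ = 201.5 kN, compressive.
For the magnesium alloy segment, free thermal change = 25.5×10⁻⁶×133×600 = 2.035 mm and elastic change from P = 201500×600/(825×46×10³) = 3.187 mm; these oppose, so the net change is 1.15 mm (segment shortens).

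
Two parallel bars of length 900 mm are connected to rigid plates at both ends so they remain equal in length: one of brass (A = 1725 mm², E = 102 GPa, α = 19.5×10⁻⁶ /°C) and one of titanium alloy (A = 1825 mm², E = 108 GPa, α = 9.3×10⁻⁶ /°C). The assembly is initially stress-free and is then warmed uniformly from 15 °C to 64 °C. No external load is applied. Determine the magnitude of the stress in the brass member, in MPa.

σ ≈ 26.9 MPa (compressive)

The brass has the larger α, so on heating it would change length more than the titanium alloy if both were free. The rigid plates force a common final length, so the brass is put into compression and the titanium alloy into tension, with equal and opposite forces P (no external load).
Compatibility of the two members (thermal + elastic change equal): (α₁ − α₂)ΔT = P·[1/(A₁E₁) + 1/(A₂E₂)].
|α₁ − α₂|·ΔT = 10.2×10⁻⁶ × 49 = 0.0004998.
1/(A₁E₁) + 1/(A₂E₂) = 1/(1725×102×10³) + 1/(1825×108×10³) = 1.076×10⁻⁸ N⁻¹.
P = 0.0004998 / 1.076×10⁻⁸ = 46460 N = 46.46 kN.
σ_{brass} = P/A₁ = 46460/1725 = 26.93 MPa, compressive.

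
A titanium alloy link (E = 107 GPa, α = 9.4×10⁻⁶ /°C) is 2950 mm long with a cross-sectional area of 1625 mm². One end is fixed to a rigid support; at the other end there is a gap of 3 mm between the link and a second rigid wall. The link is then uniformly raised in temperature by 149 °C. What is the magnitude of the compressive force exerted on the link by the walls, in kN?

Unrestrained expansion: δ_free = αΔT L = 9.4×10⁻⁶ × 149 × 2950 = 4.132 mm.
This exceeds the 3 mm gap, so the wall pushes back. The portion of expansion that must be recovered elastically is δ_free − gap = 4.132 − 3 = 1.132 mm.
That suppressed elongation corresponds to σ = E·Δ/L = 107×10³ × 1.132/2950 = 41.05 MPa.
Force on the wall = σA = 41.05 × 1625 mm² = 66.71 kN.

P ≈ 66.7 kN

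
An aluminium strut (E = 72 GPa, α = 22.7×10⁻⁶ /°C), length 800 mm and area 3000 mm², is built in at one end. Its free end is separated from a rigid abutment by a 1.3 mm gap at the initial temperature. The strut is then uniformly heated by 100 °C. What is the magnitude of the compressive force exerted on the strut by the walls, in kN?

Free thermal elongation = αΔT L = 22.7×10⁻⁶ × 100 × 800 = 1.816 mm.
After closing the 1.3 mm clearance, 1.816 − 1.3 = 0.516 mm of expansion remains to be suppressed by the wall.
Compatibility: PL/(AE) = 0.516 mm, so σ = P/A = E × (0.516/800) = 46.44 MPa.
Force on the wall = σA = 46.44 × 3000 mm² = 139.3 kN.

P ≈ 139 kN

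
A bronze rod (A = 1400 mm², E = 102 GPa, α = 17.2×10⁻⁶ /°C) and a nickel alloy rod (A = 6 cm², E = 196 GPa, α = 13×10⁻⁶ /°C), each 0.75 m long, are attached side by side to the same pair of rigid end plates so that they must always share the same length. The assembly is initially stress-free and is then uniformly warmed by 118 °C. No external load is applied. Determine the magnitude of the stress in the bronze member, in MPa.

σ ≈ 22.8 MPa (compressive)

Equilibrium of a rigid end plate with no external load gives equal and opposite internal forces ±P in the two members. Since α_{bronze} > α_{nickel alloy}, heating drives the bronze into compression and the nickel alloy into tension.
Equating the net (thermal + elastic) strains gives |α₁ − α₂|·ΔT = P·[1/(A₁E₁) + 1/(A₂E₂)].
|α₁ − α₂|·ΔT = 4.2×10⁻⁶ × 118 = 0.0004956.
1/(A₁E₁) + 1/(A₂E₂) = 1/(1400×102×10³) + 1/(600×196×10³) = 1.551×10⁻⁸ N⁻¹.
So P = 0.0004956 / 1.551×10⁻⁸ = 31.96 kN.
σ_{bronze} = P/A₁ = 31960/1400 = 22.83 MPa, compressive.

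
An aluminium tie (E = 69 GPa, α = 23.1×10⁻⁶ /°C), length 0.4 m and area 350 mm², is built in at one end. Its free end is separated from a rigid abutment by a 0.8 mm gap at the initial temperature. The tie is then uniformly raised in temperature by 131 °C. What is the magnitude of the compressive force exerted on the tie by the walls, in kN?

Free thermal elongation = αΔT L = 23.1×10⁻⁶ × 131 × 400 = 1.21 mm.
After closing the 0.8 mm clearance, 1.21 − 0.8 = 0.4104 mm of expansion remains to be suppressed by the wall.
Compatibility: PL/(AE) = 0.4104 mm, so σ = P/A = E × (0.4104/400) = 70.8 MPa.
Force on the wall = σA = 70.8 × 350 mm² = 24.78 kN.

P ≈ 24.8 kN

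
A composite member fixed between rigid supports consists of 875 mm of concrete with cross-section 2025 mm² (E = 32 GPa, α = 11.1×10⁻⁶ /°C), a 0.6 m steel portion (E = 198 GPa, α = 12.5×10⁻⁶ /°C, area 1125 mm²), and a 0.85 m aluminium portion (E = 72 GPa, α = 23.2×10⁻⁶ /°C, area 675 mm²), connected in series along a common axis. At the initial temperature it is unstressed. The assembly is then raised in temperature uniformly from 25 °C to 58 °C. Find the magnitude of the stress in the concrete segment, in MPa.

σ ≈ 17.9 MPa (compressive)

If the supports were absent, the total length change would be Σ αᵢΔT Lᵢ = 11.1×10⁻⁶×33×875 + 12.5×10⁻⁶×33×600 + 23.2×10⁻⁶×33×850 = 1.219 mm.
The rigid supports impose zero overall length change; the single axial force P common to all segments must satisfy P Σ Lᵢ/(AᵢEᵢ) = δ_free.
The series flexibility is Σ Lᵢ/(AᵢEᵢ) = 875/(2025×32×10³) + 600/(1125×198×10³) + 850/(675×72×10³) = 3.369×10⁻⁵ mm/N.
P = 1.219 / 3.369×10⁻⁵ = 36180 N = 36.18 kN, compressive.
σ_{concrete} = P / A = 36180 / 2025 = 17.87 MPa.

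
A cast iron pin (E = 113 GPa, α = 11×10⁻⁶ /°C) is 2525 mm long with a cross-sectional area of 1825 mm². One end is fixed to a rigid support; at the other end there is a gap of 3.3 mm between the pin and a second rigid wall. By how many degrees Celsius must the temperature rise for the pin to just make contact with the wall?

The gap closes when αΔT L = 3.3 mm, since the pin is still unstressed at that instant.
ΔT = 3.3 / (11×10⁻⁶ × 2525) = 118.8 °C.

ΔT ≈ 119 °C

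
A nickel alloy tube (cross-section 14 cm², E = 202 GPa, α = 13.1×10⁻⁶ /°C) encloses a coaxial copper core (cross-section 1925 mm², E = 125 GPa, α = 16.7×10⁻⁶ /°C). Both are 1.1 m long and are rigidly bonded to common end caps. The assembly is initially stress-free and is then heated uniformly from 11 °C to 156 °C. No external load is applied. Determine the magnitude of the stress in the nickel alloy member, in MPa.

Both members must finish at the same length. With the larger α, the copper tends to over-expand; the plates restrain it, putting the copper in compression and the nickel alloy in tension. With no external load the two internal forces are equal and opposite, magnitude P.
Setting the final lengths equal and cancelling L: (α₁ − α₂)ΔT = P/(A₁E₁) + P/(A₂E₂).
|α₁ − α₂|·ΔT = 3.6×10⁻⁶ × 145 = 0.000522.
1/(A₁E₁) + 1/(A₂E₂) = 1/(1400×202×10³) + 1/(1925×125×10³) = 7.692×10⁻⁹ N⁻¹.
P = 0.000522 / 7.692×10⁻⁹ = 67860 N = 67.86 kN.
σ_{nickel alloy} = P/A₁ = 67860/1400 = 48.47 MPa, tensile.

σ ≈ 48.5 MPa (tensile)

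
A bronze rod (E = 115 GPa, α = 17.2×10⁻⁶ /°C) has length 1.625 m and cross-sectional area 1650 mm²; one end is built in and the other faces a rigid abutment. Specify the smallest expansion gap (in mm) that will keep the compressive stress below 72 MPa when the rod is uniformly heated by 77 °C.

With no wall the rod would lengthen by αΔT L = 17.2×10⁻⁶ × 77 × 1625 = 2.152 mm.
At the allowable stress the elastic shortening the wall may impose is σL/E = 72 × 1625 / (115×10³) = 1.017 mm.
The gap must absorb the remainder: g_min = 2.152 − 1.017 = 1.135 mm.

g ≈ 1.13 mm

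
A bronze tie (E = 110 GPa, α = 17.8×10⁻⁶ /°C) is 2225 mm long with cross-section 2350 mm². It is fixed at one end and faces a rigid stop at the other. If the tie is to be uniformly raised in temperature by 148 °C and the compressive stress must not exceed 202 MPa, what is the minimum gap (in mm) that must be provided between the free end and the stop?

With no wall the tie would lengthen by αΔT L = 17.8×10⁻⁶ × 148 × 2225 = 5.862 mm.
At the allowable stress the elastic shortening the wall may impose is σL/E = 202 × 2225 / (110×10³) = 4.086 mm.
So the gap has to take up the difference, g_min = δ_free − σL/E = 5.862 − 4.086 = 1.776 mm.

g ≈ 1.78 mm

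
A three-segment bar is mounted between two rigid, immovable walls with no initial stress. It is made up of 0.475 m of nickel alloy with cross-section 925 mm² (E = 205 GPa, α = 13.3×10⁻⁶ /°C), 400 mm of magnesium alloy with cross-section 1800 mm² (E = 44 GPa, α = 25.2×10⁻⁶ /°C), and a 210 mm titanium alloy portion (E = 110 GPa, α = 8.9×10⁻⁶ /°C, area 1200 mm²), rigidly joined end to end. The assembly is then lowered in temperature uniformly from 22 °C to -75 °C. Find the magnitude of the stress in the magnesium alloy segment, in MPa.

If the supports were absent, the total length change would be Σ αᵢΔT Lᵢ = 13.3×10⁻⁶×97×475 + 25.2×10⁻⁶×97×400 + 8.9×10⁻⁶×97×210 = 1.772 mm.
The rigid supports impose zero overall length change; the single axial force P common to all segments must satisfy P Σ Lᵢ/(AᵢEᵢ) = δ_free.
The series flexibility is Σ Lᵢ/(AᵢEᵢ) = 475/(925×205×10³) + 400/(1800×44×10³) + 210/(1200×110×10³) = 9.146×10⁻⁶ mm/N.
So P = 1.772 / 9.146×10⁻⁶ = 193.7 kN, tensile.
σ_{magnesium alloy} = P / A = 193700 / 1800 = 107.6 MPa.

σ ≈ 108 MPa (tensile)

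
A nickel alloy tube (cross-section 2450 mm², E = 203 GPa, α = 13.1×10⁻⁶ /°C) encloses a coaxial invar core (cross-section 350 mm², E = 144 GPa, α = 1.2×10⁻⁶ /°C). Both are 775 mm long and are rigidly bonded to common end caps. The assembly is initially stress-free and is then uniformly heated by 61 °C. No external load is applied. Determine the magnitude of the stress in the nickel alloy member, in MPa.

σ ≈ 13.6 MPa (compressive)

Equilibrium of a rigid end plate with no external load gives equal and opposite internal forces ±P in the two members. Since α_{nickel alloy} > α_{invar}, heating drives the nickel alloy into compression and the invar into tension.
Setting the final lengths equal and cancelling L: (α₁ − α₂)ΔT = P/(A₁E₁) + P/(A₂E₂).
|α₁ − α₂|·ΔT = 11.9×10⁻⁶ × 61 = 0.0007259.
1/(A₁E₁) + 1/(A₂E₂) = 1/(2450×203×10³) + 1/(350×144×10³) = 2.185×10⁻⁸ N⁻¹.
So P = 0.0007259 / 2.185×10⁻⁸ = 33.22 kN.
σ_{nickel alloy} = P/A₁ = 33220/2450 = 13.56 MPa, compressive.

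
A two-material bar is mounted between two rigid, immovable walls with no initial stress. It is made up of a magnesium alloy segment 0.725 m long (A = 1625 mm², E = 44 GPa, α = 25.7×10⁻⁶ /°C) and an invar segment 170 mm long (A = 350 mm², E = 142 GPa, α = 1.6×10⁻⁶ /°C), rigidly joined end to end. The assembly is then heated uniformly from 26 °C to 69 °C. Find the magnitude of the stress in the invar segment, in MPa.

σ ≈ 171 MPa (compressive)

With the walls removed the bar would change length by δ_free = Σ αᵢΔT Lᵢ = 25.7×10⁻⁶×43×725 + 1.6×10⁻⁶×43×170 = 0.8129 mm.
The walls prevent any net length change, so an axial force P (same in every segment) develops. Compatibility: P · Σ Lᵢ/(AᵢEᵢ) = δ_free.
Σ Lᵢ/(AᵢEᵢ) = 725/(1625×44×10³) + 170/(350×142×10³) = 1.356×10⁻⁵ mm/N.
So P = 0.8129 / 1.356×10⁻⁵ = 59.95 kN, compressive.
σ_{invar} = P / A = 59950 / 350 = 171.3 MPa.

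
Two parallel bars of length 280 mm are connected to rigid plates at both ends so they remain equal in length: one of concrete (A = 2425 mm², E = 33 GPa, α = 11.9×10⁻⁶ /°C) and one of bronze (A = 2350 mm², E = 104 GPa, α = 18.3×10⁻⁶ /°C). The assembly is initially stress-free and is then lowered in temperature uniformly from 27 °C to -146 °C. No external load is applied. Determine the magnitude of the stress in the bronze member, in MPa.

The bronze has the larger α, so on cooling it would change length more than the concrete if both were free. The rigid plates force a common final length, so the bronze is put into tension and the concrete into compression, with equal and opposite forces P (no external load).
Equating the net (thermal + elastic) strains gives |α₁ − α₂|·ΔT = P·[1/(A₁E₁) + 1/(A₂E₂)].
|α₁ − α₂|·ΔT = 6.4×10⁻⁶ × 173 = 0.001107.
1/(A₁E₁) + 1/(A₂E₂) = 1/(2425×33×10³) + 1/(2350×104×10³) = 1.659×10⁻⁸ N⁻¹.
So P = 0.001107 / 1.659×10⁻⁸ = 66.75 kN.
σ_{bronze} = P/A₂ = 66750/2350 = 28.4 MPa, tensile.

σ ≈ 28.4 MPa (tensile)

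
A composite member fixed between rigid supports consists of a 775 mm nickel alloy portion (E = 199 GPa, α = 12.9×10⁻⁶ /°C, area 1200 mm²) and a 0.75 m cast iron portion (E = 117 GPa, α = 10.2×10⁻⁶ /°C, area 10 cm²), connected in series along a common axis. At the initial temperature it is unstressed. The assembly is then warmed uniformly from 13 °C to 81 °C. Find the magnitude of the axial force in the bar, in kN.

P ≈ 124 kN (compressive)

If the supports were absent, the total length change would be Σ αᵢΔT Lᵢ = 12.9×10⁻⁶×68×775 + 10.2×10⁻⁶×68×750 = 1.2 mm.
The rigid supports impose zero overall length change; the single axial force P common to all segments must satisfy P Σ Lᵢ/(AᵢEᵢ) = δ_free.
Σ Lᵢ/(AᵢEᵢ) = 775/(1200×199×10³) + 750/(1000×117×10³) = 9.656×10⁻⁶ mm/N.
So P = 1.2 / 9.656×10⁻⁶ = 124.3 kN, compressive.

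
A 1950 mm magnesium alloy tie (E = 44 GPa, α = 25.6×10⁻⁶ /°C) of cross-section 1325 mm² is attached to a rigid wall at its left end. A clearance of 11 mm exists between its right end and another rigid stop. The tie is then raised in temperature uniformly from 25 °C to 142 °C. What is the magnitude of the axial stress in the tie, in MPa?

If the wall were absent the tie would grow by αΔT L = 25.6×10⁻⁶ × 117 × 1950 = 5.841 mm.
Since δ_free = 5.84 mm is less than the 11 mm gap, the tie never touches the wall. No axial force develops.

σ ≈ 0 MPa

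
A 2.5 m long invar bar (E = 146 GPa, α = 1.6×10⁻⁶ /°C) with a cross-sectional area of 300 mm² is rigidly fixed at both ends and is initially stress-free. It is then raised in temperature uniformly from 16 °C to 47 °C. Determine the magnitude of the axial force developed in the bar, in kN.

P ≈ 2.17 kN (compressive)

Full restraint means ε = 0, so the stress is σ = EαΔT = 146×10³ × 1.6×10⁻⁶ × 31 = 7.242 MPa.
Then P = σA = 7.242 × 300 mm² = 2.172 kN, compressive.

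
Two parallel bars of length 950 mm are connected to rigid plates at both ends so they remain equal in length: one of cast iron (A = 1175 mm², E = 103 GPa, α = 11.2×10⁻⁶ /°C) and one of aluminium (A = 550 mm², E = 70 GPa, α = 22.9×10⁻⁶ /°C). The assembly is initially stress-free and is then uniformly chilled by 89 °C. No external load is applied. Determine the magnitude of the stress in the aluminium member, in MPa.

σ ≈ 55.3 MPa (tensile)

The aluminium has the larger α, so on cooling it would change length more than the cast iron if both were free. The rigid plates force a common final length, so the aluminium is put into tension and the cast iron into compression, with equal and opposite forces P (no external load).
Compatibility of the two members (thermal + elastic change equal): (α₁ − α₂)ΔT = P·[1/(A₁E₁) + 1/(A₂E₂)].
|α₁ − α₂|·ΔT = 11.7×10⁻⁶ × 89 = 0.001041.
1/(A₁E₁) + 1/(A₂E₂) = 1/(1175×103×10³) + 1/(550×70×10³) = 3.424×10⁻⁸ N⁻¹.
So P = 0.001041 / 3.424×10⁻⁸ = 30.41 kN.
σ_{aluminium} = P/A₂ = 30410/550 = 55.3 MPa, tensile.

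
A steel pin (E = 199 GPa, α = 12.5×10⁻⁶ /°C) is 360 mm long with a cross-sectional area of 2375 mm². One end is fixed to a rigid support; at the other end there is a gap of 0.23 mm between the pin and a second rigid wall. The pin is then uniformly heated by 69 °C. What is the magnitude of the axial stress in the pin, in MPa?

σ ≈ 44.5 MPa (compressive)

Free thermal elongation = αΔT L = 12.5×10⁻⁶ × 69 × 360 = 0.3105 mm.
The gap closes (δ_free > 0.23 mm) and the wall then resists a further 0.3105 − 0.23 = 0.0805 mm of expansion.
That suppressed elongation corresponds to σ = E·Δ/L = 199×10³ × 0.0805/360 = 44.5 MPa.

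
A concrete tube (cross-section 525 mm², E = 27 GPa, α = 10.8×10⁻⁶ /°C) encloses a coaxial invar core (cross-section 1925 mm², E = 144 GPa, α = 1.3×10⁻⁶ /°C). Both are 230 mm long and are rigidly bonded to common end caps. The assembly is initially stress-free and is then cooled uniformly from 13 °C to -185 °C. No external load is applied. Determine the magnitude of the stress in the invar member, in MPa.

σ ≈ 13.2 MPa (compressive)

The concrete has the larger α, so on cooling it would change length more than the invar if both were free. The rigid plates force a common final length, so the concrete is put into tension and the invar into compression, with equal and opposite forces P (no external load).
Setting the final lengths equal and cancelling L: (α₁ − α₂)ΔT = P/(A₁E₁) + P/(A₂E₂).
|α₁ − α₂|·ΔT = 9.5×10⁻⁶ × 198 = 0.001881.
1/(A₁E₁) + 1/(A₂E₂) = 1/(525×27×10³) + 1/(1925×144×10³) = 7.415×10⁻⁸ N⁻¹.
P = 0.001881 / 7.415×10⁻⁸ = 25370 N = 25.37 kN.
σ_{invar} = P/A₂ = 25370/1925 = 13.18 MPa, compressive.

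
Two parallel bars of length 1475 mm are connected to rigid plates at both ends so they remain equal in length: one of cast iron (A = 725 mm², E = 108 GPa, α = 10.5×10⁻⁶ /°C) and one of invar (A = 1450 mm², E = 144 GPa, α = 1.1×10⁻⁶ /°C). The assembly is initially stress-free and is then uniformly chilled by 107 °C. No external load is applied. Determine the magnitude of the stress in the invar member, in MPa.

Equilibrium of a rigid end plate with no external load gives equal and opposite internal forces ±P in the two members. Since α_{cast iron} > α_{invar}, cooling drives the cast iron into tension and the invar into compression.
Compatibility of the two members (thermal + elastic change equal): (α₁ − α₂)ΔT = P·[1/(A₁E₁) + 1/(A₂E₂)].
|α₁ − α₂|·ΔT = 9.4×10⁻⁶ × 107 = 0.001006.
1/(A₁E₁) + 1/(A₂E₂) = 1/(725×108×10³) + 1/(1450×144×10³) = 1.756×10⁻⁸ N⁻¹.
P = 0.001006 / 1.756×10⁻⁸ = 57280 N = 57.28 kN.
σ_{invar} = P/A₂ = 57280/1450 = 39.5 MPa, compressive.

σ ≈ 39.5 MPa (compressive)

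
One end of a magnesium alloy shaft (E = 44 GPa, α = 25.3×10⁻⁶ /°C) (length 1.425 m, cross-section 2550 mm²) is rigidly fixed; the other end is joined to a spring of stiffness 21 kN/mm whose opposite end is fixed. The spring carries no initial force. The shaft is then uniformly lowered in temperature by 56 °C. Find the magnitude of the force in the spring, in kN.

The unrestrained thermal change is αΔT L = 25.3×10⁻⁶ × 56 × 1425 = 2.019 mm.
With a force P in the spring, the elastic change of the shaft is PL/(AE) and that of the spring is P/k; compatibility requires their sum to equal δ_free.
P [ L/(AE) + 1/k ] = δ_free → P [ 1425/(2550×44×10³) + 1/(21×10³) ] = 2.019.
P = 2.019 / 6.032×10⁻⁵ = 33470 N.

P ≈ 33.5 kN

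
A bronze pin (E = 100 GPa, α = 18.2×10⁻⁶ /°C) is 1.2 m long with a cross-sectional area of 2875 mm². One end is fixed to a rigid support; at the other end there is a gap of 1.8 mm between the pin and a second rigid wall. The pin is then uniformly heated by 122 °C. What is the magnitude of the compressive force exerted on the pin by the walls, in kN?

Unrestrained expansion: δ_free = αΔT L = 18.2×10⁻⁶ × 122 × 1200 = 2.664 mm.
This exceeds the 1.8 mm gap, so the wall pushes back. The portion of expansion that must be recovered elastically is δ_free − gap = 2.664 − 1.8 = 0.8645 mm.
That suppressed elongation corresponds to σ = E·Δ/L = 100×10³ × 0.8645/1200 = 72.04 MPa.
Force on the wall = σA = 72.04 × 2875 mm² = 207.1 kN.

P ≈ 207 kN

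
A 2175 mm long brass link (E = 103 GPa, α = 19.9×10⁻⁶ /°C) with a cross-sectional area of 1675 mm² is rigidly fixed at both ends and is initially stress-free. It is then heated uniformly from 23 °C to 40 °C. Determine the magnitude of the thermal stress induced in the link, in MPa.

σ ≈ 34.8 MPa (compressive)

The supports are rigid, so the total axial strain is zero. The restrained thermal strain is ε = αΔT = 19.9×10⁻⁶ × 17 = 338.3×10⁻⁶.
Hence σ = E·αΔT = 103×10³ × 338.3×10⁻⁶ = 34.84 MPa, compressive.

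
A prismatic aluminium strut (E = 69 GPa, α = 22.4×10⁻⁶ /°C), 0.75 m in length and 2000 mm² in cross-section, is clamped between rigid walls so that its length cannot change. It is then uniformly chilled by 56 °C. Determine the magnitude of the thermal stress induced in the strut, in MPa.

Because both ends are immovable the net strain is zero, and the suppressed thermal strain is αΔT = 22.4×10⁻⁶ × 56 = 1254.4×10⁻⁶.
σ = EαΔT = 69×10³ × 22.4×10⁻⁶ × 56 = 86.55 MPa (tensile; the strut is trying to contract).

σ ≈ 86.6 MPa (tensile)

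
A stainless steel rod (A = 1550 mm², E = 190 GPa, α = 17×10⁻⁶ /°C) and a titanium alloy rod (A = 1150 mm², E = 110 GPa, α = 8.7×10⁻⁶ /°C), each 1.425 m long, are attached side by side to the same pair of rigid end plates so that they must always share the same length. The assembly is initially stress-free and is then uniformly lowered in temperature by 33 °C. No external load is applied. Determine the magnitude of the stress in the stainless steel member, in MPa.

σ ≈ 15.6 MPa (tensile)

Both members must finish at the same length. With the larger α, the stainless steel tends to over-contract; the plates restrain it, putting the stainless steel in tension and the titanium alloy in compression. With no external load the two internal forces are equal and opposite, magnitude P.
Compatibility of the two members (thermal + elastic change equal): (α₁ − α₂)ΔT = P·[1/(A₁E₁) + 1/(A₂E₂)].
|α₁ − α₂|·ΔT = 8.3×10⁻⁶ × 33 = 0.0002739.
1/(A₁E₁) + 1/(A₂E₂) = 1/(1550×190×10³) + 1/(1150×110×10³) = 1.13×10⁻⁸ N⁻¹.
P = 0.0002739 / 1.13×10⁻⁸ = 24240 N = 24.24 kN.
σ_{stainless steel} = P/A₁ = 24240/1550 = 15.64 MPa, tensile.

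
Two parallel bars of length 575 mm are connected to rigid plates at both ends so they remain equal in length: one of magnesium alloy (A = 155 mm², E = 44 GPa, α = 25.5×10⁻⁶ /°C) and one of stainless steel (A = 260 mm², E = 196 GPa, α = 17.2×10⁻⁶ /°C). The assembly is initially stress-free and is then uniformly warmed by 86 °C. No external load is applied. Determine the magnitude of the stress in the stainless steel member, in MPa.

Equilibrium of a rigid end plate with no external load gives equal and opposite internal forces ±P in the two members. Since α_{magnesium alloy} > α_{stainless steel}, heating drives the magnesium alloy into compression and the stainless steel into tension.
Compatibility of the two members (thermal + elastic change equal): (α₁ − α₂)ΔT = P·[1/(A₁E₁) + 1/(A₂E₂)].
|α₁ − α₂|·ΔT = 8.3×10⁻⁶ × 86 = 0.0007138.
1/(A₁E₁) + 1/(A₂E₂) = 1/(155×44×10³) + 1/(260×196×10³) = 1.663×10⁻⁷ N⁻¹.
P = 0.0007138 / 1.663×10⁻⁷ = 4294 N = 4.294 kN.
σ_{stainless steel} = P/A₂ = 4294/260 = 16.51 MPa, tensile.

σ ≈ 16.5 MPa (tensile)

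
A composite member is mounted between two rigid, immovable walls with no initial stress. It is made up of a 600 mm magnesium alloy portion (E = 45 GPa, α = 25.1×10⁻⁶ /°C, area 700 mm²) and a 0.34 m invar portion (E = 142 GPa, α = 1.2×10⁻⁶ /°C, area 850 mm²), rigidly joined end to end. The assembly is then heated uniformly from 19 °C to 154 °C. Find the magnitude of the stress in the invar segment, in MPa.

Free thermal expansion of the whole bar: Σ αᵢΔT Lᵢ = 25.1×10⁻⁶×135×600 + 1.2×10⁻⁶×135×340 = 2.088 mm.
Since the ends are fixed, an axial force P builds up, equal in every segment, with P · Σ Lᵢ/(AᵢEᵢ) = δ_free.
The series flexibility is Σ Lᵢ/(AᵢEᵢ) = 600/(700×45×10³) + 340/(850×142×10³) = 2.186×10⁻⁵ mm/N.
Hence P = δ_free / Σ(L/AE) = 2.088/2.186×10⁻⁵ = 95.51 kN (compressive).
σ_{invar} = P / A = 95510 / 850 = 112.4 MPa.

σ ≈ 112 MPa (compressive)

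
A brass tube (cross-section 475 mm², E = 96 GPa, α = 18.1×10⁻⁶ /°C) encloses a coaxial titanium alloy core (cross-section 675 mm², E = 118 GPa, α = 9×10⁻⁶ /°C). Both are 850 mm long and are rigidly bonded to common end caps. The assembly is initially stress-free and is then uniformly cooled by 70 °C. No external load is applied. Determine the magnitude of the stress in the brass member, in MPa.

σ ≈ 38.9 MPa (tensile)

The brass has the larger α, so on cooling it would change length more than the titanium alloy if both were free. The rigid plates force a common final length, so the brass is put into tension and the titanium alloy into compression, with equal and opposite forces P (no external load).
Setting the final lengths equal and cancelling L: (α₁ − α₂)ΔT = P/(A₁E₁) + P/(A₂E₂).
|α₁ − α₂|·ΔT = 9.1×10⁻⁶ × 70 = 0.000637.
1/(A₁E₁) + 1/(A₂E₂) = 1/(475×96×10³) + 1/(675×118×10³) = 3.448×10⁻⁸ N⁻¹.
P = 0.000637 / 3.448×10⁻⁸ = 18470 N = 18.47 kN.
σ_{brass} = P/A₁ = 18470/475 = 38.89 MPa, tensile.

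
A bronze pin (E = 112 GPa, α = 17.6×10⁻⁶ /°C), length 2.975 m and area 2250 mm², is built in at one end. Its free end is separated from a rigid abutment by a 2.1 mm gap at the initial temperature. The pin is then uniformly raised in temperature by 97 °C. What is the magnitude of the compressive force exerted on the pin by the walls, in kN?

Unrestrained expansion: δ_free = αΔT L = 17.6×10⁻⁶ × 97 × 2975 = 5.079 mm.
After closing the 2.1 mm clearance, 5.079 − 2.1 = 2.979 mm of expansion remains to be suppressed by the wall.
That suppressed elongation corresponds to σ = E·Δ/L = 112×10³ × 2.979/2975 = 112.1 MPa.
Force on the wall = σA = 112.1 × 2250 mm² = 252.3 kN.

P ≈ 252 kN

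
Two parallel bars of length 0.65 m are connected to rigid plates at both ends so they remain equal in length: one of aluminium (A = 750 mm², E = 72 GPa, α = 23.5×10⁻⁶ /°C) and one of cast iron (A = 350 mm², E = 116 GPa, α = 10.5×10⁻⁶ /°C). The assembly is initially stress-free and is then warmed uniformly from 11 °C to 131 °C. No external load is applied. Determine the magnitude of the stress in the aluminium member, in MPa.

σ ≈ 48.2 MPa (compressive)

The aluminium has the larger α, so on heating it would change length more than the cast iron if both were free. The rigid plates force a common final length, so the aluminium is put into compression and the cast iron into tension, with equal and opposite forces P (no external load).
Setting the final lengths equal and cancelling L: (α₁ − α₂)ΔT = P/(A₁E₁) + P/(A₂E₂).
|α₁ − α₂|·ΔT = 13×10⁻⁶ × 120 = 0.00156.
1/(A₁E₁) + 1/(A₂E₂) = 1/(750×72×10³) + 1/(350×116×10³) = 4.315×10⁻⁸ N⁻¹.
So P = 0.00156 / 4.315×10⁻⁸ = 36.15 kN.
σ_{aluminium} = P/A₁ = 36150/750 = 48.2 MPa, compressive.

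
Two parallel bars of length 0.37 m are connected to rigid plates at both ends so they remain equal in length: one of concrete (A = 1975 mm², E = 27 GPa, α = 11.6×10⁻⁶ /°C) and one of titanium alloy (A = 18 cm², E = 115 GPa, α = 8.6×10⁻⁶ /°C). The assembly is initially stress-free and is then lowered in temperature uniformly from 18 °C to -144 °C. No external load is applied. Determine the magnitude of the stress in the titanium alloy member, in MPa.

Equilibrium of a rigid end plate with no external load gives equal and opposite internal forces ±P in the two members. Since α_{concrete} > α_{titanium alloy}, cooling drives the concrete into tension and the titanium alloy into compression.
Compatibility of the two members (thermal + elastic change equal): (α₁ − α₂)ΔT = P·[1/(A₁E₁) + 1/(A₂E₂)].
|α₁ − α₂|·ΔT = 3×10⁻⁶ × 162 = 0.000486.
1/(A₁E₁) + 1/(A₂E₂) = 1/(1975×27×10³) + 1/(1800×115×10³) = 2.358×10⁻⁸ N⁻¹.
So P = 0.000486 / 2.358×10⁻⁸ = 20.61 kN.
σ_{titanium alloy} = P/A₂ = 20610/1800 = 11.45 MPa, compressive.

σ ≈ 11.4 MPa (compressive)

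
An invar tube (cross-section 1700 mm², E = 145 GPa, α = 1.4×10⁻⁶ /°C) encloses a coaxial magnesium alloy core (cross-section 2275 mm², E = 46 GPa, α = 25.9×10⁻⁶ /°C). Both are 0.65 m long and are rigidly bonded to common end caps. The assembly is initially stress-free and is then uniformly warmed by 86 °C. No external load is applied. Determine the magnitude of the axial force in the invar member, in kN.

The magnesium alloy has the larger α, so on heating it would change length more than the invar if both were free. The rigid plates force a common final length, so the magnesium alloy is put into compression and the invar into tension, with equal and opposite forces P (no external load).
Equating the net (thermal + elastic) strains gives |α₁ − α₂|·ΔT = P·[1/(A₁E₁) + 1/(A₂E₂)].
|α₁ − α₂|·ΔT = 24.5×10⁻⁶ × 86 = 0.002107.
1/(A₁E₁) + 1/(A₂E₂) = 1/(1700×145×10³) + 1/(2275×46×10³) = 1.361×10⁻⁸ N⁻¹.
P = 0.002107 / 1.361×10⁻⁸ = 154800 N = 154.8 kN.

P ≈ 155 kN (tensile in the invar)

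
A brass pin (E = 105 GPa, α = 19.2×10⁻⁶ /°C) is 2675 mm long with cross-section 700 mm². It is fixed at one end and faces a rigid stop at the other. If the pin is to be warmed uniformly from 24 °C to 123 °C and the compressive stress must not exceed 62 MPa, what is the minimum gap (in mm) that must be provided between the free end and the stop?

g ≈ 3.51 mm

With no wall the pin would lengthen by αΔT L = 19.2×10⁻⁶ × 99 × 2675 = 5.085 mm.
At the allowable stress the elastic shortening the wall may impose is σL/E = 62 × 2675 / (105×10³) = 1.58 mm.
The gap must absorb the remainder: g_min = 5.085 − 1.58 = 3.505 mm.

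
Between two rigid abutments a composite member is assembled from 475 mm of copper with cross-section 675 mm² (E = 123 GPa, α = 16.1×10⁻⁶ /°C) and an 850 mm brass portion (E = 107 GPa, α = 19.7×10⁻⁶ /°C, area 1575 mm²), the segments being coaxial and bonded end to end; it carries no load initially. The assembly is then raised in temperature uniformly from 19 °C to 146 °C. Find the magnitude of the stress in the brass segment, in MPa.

If the supports were absent, the total length change would be Σ αᵢΔT Lᵢ = 16.1×10⁻⁶×127×475 + 19.7×10⁻⁶×127×850 = 3.098 mm.
The walls prevent any net length change, so an axial force P (same in every segment) develops. Compatibility: P · Σ Lᵢ/(AᵢEᵢ) = δ_free.
The series flexibility is Σ Lᵢ/(AᵢEᵢ) = 475/(675×123×10³) + 850/(1575×107×10³) = 1.076×10⁻⁵ mm/N.
So P = 3.098 / 1.076×10⁻⁵ = 287.8 kN, compressive.
σ_{brass} = P / A = 287800 / 1575 = 182.7 MPa.

σ ≈ 183 MPa (compressive)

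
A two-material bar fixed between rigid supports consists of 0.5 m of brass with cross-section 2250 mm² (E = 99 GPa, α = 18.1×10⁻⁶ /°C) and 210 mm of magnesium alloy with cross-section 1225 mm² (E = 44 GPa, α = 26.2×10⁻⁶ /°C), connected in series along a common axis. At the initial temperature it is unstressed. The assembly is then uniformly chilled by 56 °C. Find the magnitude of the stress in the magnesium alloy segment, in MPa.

σ ≈ 108 MPa (tensile)

Free thermal contraction of the whole bar: Σ αᵢΔT Lᵢ = 18.1×10⁻⁶×56×500 + 26.2×10⁻⁶×56×210 = 0.8149 mm.
The walls prevent any net length change, so an axial force P (same in every segment) develops. Compatibility: P · Σ Lᵢ/(AᵢEᵢ) = δ_free.
Σ Lᵢ/(AᵢEᵢ) = 500/(2250×99×10³) + 210/(1225×44×10³) = 6.141×10⁻⁶ mm/N.
So P = 0.8149 / 6.141×10⁻⁶ = 132.7 kN, tensile.
σ_{magnesium alloy} = P / A = 132700 / 1225 = 108.3 MPa.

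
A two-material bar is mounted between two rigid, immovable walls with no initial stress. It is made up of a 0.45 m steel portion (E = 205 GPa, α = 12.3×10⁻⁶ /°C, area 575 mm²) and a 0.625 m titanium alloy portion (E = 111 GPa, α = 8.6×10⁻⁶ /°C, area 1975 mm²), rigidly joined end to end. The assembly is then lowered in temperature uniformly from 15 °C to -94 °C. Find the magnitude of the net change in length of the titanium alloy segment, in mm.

With the walls removed the bar would change length by δ_free = Σ αᵢΔT Lᵢ = 12.3×10⁻⁶×109×450 + 8.6×10⁻⁶×109×625 = 1.189 mm.
The walls prevent any net length change, so an axial force P (same in every segment) develops. Compatibility: P · Σ Lᵢ/(AᵢEᵢ) = δ_free.
The series flexibility is Σ Lᵢ/(AᵢEᵢ) = 450/(575×205×10³) + 625/(1975×111×10³) = 6.669×10⁻⁶ mm/N.
So P = 1.189 / 6.669×10⁻⁶ = 178.3 kN, tensile.
For the titanium alloy segment, free thermal change = 8.6×10⁻⁶×109×625 = 0.5859 mm and elastic change from P = 178300×625/(1975×111×10³) = 0.5084 mm; these oppose, so the net change is 0.0775 mm (segment shortens).

|ΔL| ≈ 0.0775 mm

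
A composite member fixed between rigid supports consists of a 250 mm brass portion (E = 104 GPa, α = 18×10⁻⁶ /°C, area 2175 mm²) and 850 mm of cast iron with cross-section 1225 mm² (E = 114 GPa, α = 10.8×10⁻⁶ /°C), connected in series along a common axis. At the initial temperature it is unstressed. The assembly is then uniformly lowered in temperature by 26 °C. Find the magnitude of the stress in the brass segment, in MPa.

σ ≈ 22.7 MPa (tensile)

Free thermal contraction of the whole bar: Σ αᵢΔT Lᵢ = 18×10⁻⁶×26×250 + 10.8×10⁻⁶×26×850 = 0.3557 mm.
Since the ends are fixed, an axial force P builds up, equal in every segment, with P · Σ Lᵢ/(AᵢEᵢ) = δ_free.
Σ Lᵢ/(AᵢEᵢ) = 250/(2175×104×10³) + 850/(1225×114×10³) = 7.192×10⁻⁶ mm/N.
So P = 0.3557 / 7.192×10⁻⁶ = 49.46 kN, tensile.
σ_{brass} = P / A = 49460 / 2175 = 22.74 MPa.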